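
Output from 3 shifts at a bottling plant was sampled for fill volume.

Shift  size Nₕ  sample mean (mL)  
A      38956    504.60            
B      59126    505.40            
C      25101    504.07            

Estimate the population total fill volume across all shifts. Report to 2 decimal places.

Estimate total by summing Nₕ·x̄ₕ over strata.
38956·504.60 + 59126·505.40 + 25101·504.07 = 19657197.6 + 29882280.4 + 12652661.07 = 62192139.07.

62192139.07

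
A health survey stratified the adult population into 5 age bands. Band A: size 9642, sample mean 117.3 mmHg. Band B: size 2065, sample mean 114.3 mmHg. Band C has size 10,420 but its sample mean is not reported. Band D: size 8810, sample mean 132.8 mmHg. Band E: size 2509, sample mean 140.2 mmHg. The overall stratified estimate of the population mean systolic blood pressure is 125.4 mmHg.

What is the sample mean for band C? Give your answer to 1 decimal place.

Σ Nₕx̄ₕ = N·μ, so 10420·x̄_C = 33446·125.4 − (9642·117.3 + 2065·114.3 + 8810·132.8 + 2509·140.2).
= 4194128.4 − 2888765.9 = 1305362.5.
x̄_C = 1305362.5 / 10420 = 125.275... → 125.3.

125.3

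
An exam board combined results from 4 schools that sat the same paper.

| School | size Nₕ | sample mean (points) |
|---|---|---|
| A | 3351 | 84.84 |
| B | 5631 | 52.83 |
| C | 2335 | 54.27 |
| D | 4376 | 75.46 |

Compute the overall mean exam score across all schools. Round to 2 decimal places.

66.19

x̄_st = (Σ Nₕx̄ₕ) / (Σ Nₕ) = (3351·84.84 + 5631·52.83 + 2335·54.27 + 4376·75.46) / 15693
= 1038717.98 / 15693 = 66.1899... → 66.19.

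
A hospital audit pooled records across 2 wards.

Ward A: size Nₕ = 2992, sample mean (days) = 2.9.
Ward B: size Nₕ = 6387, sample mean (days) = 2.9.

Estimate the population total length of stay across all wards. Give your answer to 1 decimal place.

27199.1

Population total = Σ Nₕ·x̄ₕ (each stratum's size times its mean).
2992·2.9 + 6387·2.9 = 8676.8 + 18522.3 = 27199.1.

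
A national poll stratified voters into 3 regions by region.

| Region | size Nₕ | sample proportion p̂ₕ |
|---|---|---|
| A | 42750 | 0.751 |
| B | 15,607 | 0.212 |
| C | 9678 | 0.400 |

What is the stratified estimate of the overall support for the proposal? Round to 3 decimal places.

0.577

N = 42750 + 15607 + 9678 = 68035.
Overall proportion = Σ (Nₕ/N)·p̂ₕ.
Σ Nₕp̂ₕ = 32105.25 + 3308.684 + 3871.2 = 39285.134.
39285.134 / 68035 = 0.57743... → 0.577.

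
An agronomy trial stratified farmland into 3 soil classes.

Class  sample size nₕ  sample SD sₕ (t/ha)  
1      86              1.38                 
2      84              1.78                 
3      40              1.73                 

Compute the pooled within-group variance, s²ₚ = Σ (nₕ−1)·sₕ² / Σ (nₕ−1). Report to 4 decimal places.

2.6163

Degrees of freedom: 85 + 83 + 39 = 207.
Σ(nₕ−1)sₕ² = 85·1.9044 + 83·3.1684 + 39·2.9929 = 541.5743.
s²ₚ = 541.5743 / 207 = 2.616301... → 2.6163.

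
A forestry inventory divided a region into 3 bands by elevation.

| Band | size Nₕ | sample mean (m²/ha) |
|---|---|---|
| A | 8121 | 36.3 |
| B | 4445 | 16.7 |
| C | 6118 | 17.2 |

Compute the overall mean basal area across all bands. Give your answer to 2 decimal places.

25.38

N = 18684; weights Wₕ = Nₕ/N = (0.4346, 0.2379, 0.3274).
x̄_st = Σ Wₕ·x̄ₕ = 0.4346·36.3 + 0.2379·16.7 + 0.3274·17.2 ≈ 25.3829...
→ 25.38.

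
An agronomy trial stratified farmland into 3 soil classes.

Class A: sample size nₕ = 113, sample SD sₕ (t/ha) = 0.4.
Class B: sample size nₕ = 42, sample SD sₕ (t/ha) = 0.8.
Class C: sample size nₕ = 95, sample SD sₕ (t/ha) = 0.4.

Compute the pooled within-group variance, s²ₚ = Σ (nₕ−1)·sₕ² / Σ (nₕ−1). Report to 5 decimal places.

A: (113−1)·0.4² = 112·0.16 = 17.92
B: (42−1)·0.8² = 41·0.64 = 26.24
C: (95−1)·0.4² = 94·0.16 = 15.04
Numerator = 59.2; denominator = Σ(nₕ−1) = 247.
s²ₚ = 59.2/247 = 0.2396761... → 0.23968.

0.23968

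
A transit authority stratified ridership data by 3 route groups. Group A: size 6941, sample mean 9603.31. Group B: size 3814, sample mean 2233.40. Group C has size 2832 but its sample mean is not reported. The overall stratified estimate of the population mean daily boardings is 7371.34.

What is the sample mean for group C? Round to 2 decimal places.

8820.49

N = 6941 + 3814 + 2832 = 13587.
Overall total = μ·N = 7371.34·13587 = 100154396.58.
Subtract the known strata: 6941·9603.31 + 3814·2233.40 = 75174762.31.
Remaining total for group C: 100154396.58 − 75174762.31 = 24979634.27.
Divide by its size: 24979634.27 / 2832 = 8820.4923... → 8820.49.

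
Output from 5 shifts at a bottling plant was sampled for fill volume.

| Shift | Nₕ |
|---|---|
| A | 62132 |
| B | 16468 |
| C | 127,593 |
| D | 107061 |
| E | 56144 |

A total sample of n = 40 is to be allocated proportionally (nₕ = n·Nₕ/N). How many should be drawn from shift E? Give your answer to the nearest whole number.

Share of shift E = 56144/369398 = 0.15199.
Allocate 40 × 0.15199 = 6.080... → 6.

6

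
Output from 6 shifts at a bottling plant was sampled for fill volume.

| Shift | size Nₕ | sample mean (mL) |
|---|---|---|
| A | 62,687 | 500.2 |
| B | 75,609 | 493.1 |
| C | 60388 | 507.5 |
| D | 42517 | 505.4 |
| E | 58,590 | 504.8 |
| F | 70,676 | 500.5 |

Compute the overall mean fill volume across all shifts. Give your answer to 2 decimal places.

N = 62687 + 75609 + 60388 + 42517 + 58590 + 70676 = 370467.
Weight each subgroup mean by Nₕ/N and sum.
Σ Nₕx̄ₕ = 62687·500.2 + 75609·493.1 + 60388·507.5 + 42517·505.4 + 58590·504.8 + 70676·500.5 = 31356037.4 + 37282797.9 + 30646910 + 21488091.8 + 29576232 + 35373338 = 185723407.1.
Divide by N: 185723407.1 / 370467 = 501.3224... → 501.32.

501.32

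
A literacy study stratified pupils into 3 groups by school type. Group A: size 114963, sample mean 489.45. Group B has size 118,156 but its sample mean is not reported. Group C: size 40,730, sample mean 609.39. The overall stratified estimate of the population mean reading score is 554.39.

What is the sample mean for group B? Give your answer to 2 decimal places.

N = 114963 + 118156 + 40730 = 273849.
Overall total = μ·N = 554.39·273849 = 151819147.11.
Subtract the known strata: 114963·489.45 + 40730·609.39 = 81089095.05.
Remaining total for group B: 151819147.11 − 81089095.05 = 70730052.06.
Divide by its size: 70730052.06 / 118156 = 598.6158... → 598.62.

598.62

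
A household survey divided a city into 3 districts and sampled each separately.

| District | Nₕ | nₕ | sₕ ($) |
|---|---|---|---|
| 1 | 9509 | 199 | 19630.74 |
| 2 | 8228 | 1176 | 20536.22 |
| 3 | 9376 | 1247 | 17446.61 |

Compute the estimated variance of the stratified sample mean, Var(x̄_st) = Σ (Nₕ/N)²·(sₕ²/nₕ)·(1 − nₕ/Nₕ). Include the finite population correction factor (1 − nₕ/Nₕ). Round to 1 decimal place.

N = 27113. Term for each stratum: Wₕ²sₕ²/nₕ·(1−nₕ/Nₕ).
Var(x̄_st) = 233211.3301 + 28306.4322 + 25307.8485 = 286825.6108 → 286825.6.

286825.6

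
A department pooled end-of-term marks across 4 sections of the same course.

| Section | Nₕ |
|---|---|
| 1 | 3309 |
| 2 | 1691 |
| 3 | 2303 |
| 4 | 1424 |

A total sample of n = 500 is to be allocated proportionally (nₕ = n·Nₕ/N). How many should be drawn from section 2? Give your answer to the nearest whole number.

97

Share of section 2 = 1691/8727 = 0.19377.
Allocate 500 × 0.19377 = 96.883... → 97.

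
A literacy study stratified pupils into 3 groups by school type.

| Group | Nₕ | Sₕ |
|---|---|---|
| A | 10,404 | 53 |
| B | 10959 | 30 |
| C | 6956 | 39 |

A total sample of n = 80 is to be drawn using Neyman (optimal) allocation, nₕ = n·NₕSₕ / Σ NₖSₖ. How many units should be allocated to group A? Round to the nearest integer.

Σ NₕSₕ = 10404·53 + 10959·30 + 6956·39 = 1151466.
Share for A: 551412/1151466 = 0.47888.
n_A = 80 × 0.47888 = 38.310... → 38.

38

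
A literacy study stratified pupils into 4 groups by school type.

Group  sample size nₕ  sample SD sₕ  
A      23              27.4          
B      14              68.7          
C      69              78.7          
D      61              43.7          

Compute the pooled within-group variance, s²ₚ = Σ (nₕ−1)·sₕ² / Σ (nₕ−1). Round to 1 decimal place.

Degrees of freedom: 22 + 13 + 68 + 60 = 163.
Σ(nₕ−1)sₕ² = 22·750.76 + 13·4719.69 + 68·6193.69 + 60·1909.69 = 613625.01.
s²ₚ = 613625.01 / 163 = 3764.571... → 3764.6.

3764.6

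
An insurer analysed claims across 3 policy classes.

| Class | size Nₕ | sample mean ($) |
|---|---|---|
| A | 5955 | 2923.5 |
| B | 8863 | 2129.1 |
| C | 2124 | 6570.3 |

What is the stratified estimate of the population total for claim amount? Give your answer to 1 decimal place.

50234973.0

A: 5955·2923.5 = 17409442.5
B: 8863·2129.1 = 18870213.3
C: 2124·6570.3 = 13955317.2
τ̂ = Σ Nₕx̄ₕ = 50234973.0.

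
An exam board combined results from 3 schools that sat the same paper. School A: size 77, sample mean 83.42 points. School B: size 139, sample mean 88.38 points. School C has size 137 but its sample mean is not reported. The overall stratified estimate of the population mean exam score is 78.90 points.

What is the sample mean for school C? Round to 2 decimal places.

N = 77 + 139 + 137 = 353.
Overall total = μ·N = 78.90·353 = 27851.7.
Subtract the known strata: 77·83.42 + 139·88.38 = 18708.16.
Remaining total for school C: 27851.7 − 18708.16 = 9143.54.
Divide by its size: 9143.54 / 137 = 66.7412... → 66.74.

66.74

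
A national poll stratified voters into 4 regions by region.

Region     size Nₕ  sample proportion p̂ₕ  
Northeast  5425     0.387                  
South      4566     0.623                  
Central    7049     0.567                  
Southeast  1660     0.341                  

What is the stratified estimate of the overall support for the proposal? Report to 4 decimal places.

Wₕ = Nₕ/N with N = 18700: 0.2901, 0.2442, 0.3770, 0.0888.
p̂_st = 0.2901·0.387 + 0.2442·0.623 + 0.3770·0.567 + 0.0888·0.341 ≈ 0.508392... → 0.5084.

0.5084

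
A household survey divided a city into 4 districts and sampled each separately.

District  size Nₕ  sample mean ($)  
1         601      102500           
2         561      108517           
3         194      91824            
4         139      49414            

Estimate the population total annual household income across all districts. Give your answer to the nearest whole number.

147162939

1: 601·102500 = 61602500
2: 561·108517 = 60878037
3: 194·91824 = 17813856
4: 139·49414 = 6868546
τ̂ = Σ Nₕx̄ₕ = 147162939.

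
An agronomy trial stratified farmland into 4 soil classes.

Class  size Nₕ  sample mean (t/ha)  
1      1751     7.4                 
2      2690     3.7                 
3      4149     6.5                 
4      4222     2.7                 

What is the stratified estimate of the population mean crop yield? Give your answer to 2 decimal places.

4.78

x̄_st = (Σ Nₕx̄ₕ) / (Σ Nₕ) = (1751·7.4 + 2690·3.7 + 4149·6.5 + 4222·2.7) / 12812
= 61278.3 / 12812 = 4.7829... → 4.78.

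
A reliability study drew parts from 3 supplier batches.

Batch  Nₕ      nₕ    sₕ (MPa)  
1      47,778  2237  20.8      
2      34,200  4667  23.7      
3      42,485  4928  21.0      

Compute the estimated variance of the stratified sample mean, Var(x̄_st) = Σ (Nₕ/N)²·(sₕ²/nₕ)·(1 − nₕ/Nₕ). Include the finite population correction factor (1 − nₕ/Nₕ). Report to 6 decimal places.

N = 124463; Wₕ = Nₕ/N.
batch 1: (47778/124463)²·20.8²/2237·(1 − 2237/47778) = 0.027165061
batch 2: (34200/124463)²·23.7²/4667·(1 − 4667/34200) = 0.007847151
batch 3: (42485/124463)²·21.0²/4928·(1 − 4928/42485) = 0.009217516
Sum = 0.044229728 → 0.044230.

0.044230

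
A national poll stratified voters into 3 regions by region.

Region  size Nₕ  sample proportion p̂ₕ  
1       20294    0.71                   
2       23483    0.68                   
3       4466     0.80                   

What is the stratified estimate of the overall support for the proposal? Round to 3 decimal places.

0.704

Wₕ = Nₕ/N with N = 48243: 0.4207, 0.4868, 0.0926.
p̂_st = 0.4207·0.71 + 0.4868·0.68 + 0.0926·0.80 ≈ 0.70373... → 0.704.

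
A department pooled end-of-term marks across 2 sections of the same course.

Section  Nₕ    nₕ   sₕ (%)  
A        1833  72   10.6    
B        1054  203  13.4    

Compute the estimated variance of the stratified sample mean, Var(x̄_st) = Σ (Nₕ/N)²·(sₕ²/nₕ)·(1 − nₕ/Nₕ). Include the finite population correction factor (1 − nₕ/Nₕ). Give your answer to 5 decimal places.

0.69957

N = 2887. Term for each stratum: Wₕ²sₕ²/nₕ·(1−nₕ/Nₕ).
Var(x̄_st) = 0.60437639 + 0.09518974 = 0.69956613 → 0.69957.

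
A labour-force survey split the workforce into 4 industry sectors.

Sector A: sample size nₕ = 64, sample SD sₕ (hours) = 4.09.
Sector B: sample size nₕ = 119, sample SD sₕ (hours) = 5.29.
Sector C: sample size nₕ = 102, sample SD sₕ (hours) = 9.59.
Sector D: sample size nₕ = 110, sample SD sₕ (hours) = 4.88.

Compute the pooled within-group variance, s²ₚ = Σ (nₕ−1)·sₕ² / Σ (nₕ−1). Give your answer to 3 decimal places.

41.536

Degrees of freedom: 63 + 118 + 101 + 109 = 391.
Σ(nₕ−1)sₕ² = 63·16.7281 + 118·27.9841 + 101·91.9681 + 109·23.8144 = 16240.5418.
s²ₚ = 16240.5418 / 391 = 41.53591... → 41.536.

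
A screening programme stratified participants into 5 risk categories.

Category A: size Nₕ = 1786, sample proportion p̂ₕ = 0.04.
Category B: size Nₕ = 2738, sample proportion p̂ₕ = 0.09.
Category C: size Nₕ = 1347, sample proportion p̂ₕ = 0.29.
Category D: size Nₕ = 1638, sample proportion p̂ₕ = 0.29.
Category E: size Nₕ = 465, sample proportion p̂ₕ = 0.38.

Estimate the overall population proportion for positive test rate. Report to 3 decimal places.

0.171

N = 1786 + 2738 + 1347 + 1638 + 465 = 7974.
Overall proportion = Σ (Nₕ/N)·p̂ₕ.
Σ Nₕp̂ₕ = 71.44 + 246.42 + 390.63 + 475.02 + 176.7 = 1360.21.
1360.21 / 7974 = 0.17058... → 0.171.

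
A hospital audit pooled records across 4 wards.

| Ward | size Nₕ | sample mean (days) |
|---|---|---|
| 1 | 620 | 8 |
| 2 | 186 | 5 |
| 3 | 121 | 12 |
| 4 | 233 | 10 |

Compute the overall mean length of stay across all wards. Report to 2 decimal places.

8.34

N = 620 + 186 + 121 + 233 = 1160.
The stratified mean weights each stratum mean by its population share Nₕ/N.
Σ Nₕx̄ₕ = 620·8 + 186·5 + 121·12 + 233·10 = 4960 + 930 + 1452 + 2330 = 9672.
Divide by N: 9672 / 1160 = 8.3379... → 8.34.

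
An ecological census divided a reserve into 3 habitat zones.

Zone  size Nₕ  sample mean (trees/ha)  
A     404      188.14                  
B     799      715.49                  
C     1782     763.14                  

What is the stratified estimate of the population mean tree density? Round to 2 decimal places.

672.56

x̄_st = (Σ Nₕx̄ₕ) / (Σ Nₕ) = (404·188.14 + 799·715.49 + 1782·763.14) / 2985
= 2007600.55 / 2985 = 672.5630... → 672.56.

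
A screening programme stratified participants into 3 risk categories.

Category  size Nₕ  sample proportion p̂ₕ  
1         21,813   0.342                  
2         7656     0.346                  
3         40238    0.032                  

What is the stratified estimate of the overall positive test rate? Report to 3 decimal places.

0.163

Wₕ = Nₕ/N with N = 69707: 0.3129, 0.1098, 0.5772.
p̂_st = 0.3129·0.342 + 0.1098·0.346 + 0.5772·0.032 ≈ 0.16349... → 0.163.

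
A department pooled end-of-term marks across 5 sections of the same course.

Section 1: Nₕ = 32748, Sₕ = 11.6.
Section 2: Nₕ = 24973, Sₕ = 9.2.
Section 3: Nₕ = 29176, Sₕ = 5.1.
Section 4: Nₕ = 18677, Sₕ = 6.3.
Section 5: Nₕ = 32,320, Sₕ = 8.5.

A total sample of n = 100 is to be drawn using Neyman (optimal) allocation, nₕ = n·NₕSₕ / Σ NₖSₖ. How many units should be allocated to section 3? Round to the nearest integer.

13

Σ NₕSₕ = 32748·11.6 + 24973·9.2 + 29176·5.1 + 18677·6.3 + 32320·8.5 = 1150811.1.
Share for 3: 148797.6/1150811.1 = 0.12930.
n_3 = 100 × 0.12930 = 12.930... → 13.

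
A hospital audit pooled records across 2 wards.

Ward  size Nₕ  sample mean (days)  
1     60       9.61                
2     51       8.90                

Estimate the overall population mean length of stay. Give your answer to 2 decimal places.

N = 60 + 51 = 111.
Weight each subgroup mean by Nₕ/N and sum.
Σ Nₕx̄ₕ = 60·9.61 + 51·8.90 = 576.6 + 453.9 = 1030.5.
Divide by N: 1030.5 / 111 = 9.2838... → 9.28.

9.28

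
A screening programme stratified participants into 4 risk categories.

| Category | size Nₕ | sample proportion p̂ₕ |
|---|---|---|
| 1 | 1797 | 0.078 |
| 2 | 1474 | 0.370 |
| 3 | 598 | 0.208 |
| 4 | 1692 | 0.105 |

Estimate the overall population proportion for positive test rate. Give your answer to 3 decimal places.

Wₕ = Nₕ/N with N = 5561: 0.3231, 0.2651, 0.1075, 0.3043.
p̂_st = 0.3231·0.078 + 0.2651·0.370 + 0.1075·0.208 + 0.3043·0.105 ≈ 0.17759... → 0.178.

0.178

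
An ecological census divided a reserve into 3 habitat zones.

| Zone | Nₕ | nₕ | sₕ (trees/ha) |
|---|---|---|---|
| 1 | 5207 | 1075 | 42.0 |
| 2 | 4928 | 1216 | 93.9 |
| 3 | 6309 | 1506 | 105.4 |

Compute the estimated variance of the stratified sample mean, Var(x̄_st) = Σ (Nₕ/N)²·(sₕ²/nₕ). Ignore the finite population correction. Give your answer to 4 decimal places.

N = 16444. Term for each stratum: Wₕ²sₕ²/nₕ.
Var(x̄_st) = 0.1645320 + 0.6512145 + 1.0858313 = 1.9015778 → 1.9016.

1.9016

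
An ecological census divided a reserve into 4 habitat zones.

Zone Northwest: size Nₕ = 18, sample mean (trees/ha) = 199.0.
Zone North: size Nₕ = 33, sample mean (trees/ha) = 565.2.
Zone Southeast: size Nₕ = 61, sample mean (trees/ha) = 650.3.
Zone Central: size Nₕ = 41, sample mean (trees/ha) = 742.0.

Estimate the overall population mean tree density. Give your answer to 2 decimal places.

x̄_st = (Σ Nₕx̄ₕ) / (Σ Nₕ) = (18·199.0 + 33·565.2 + 61·650.3 + 41·742.0) / 153
= 92323.9 / 153 = 603.4242... → 603.42.

603.42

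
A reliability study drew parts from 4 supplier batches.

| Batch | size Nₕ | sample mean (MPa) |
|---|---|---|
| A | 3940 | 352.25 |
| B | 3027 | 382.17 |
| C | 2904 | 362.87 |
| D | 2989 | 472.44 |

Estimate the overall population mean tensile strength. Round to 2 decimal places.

389.63

N = 3940 + 3027 + 2904 + 2989 = 12860.
Overall mean = Σ (Nₕ/N)·x̄ₕ — weight by population share, not a simple average.
Σ Nₕx̄ₕ = 3940·352.25 + 3027·382.17 + 2904·362.87 + 2989·472.44 = 1387865 + 1156828.59 + 1053774.48 + 1412123.16 = 5010591.23.
Divide by N: 5010591.23 / 12860 = 389.6261... → 389.63.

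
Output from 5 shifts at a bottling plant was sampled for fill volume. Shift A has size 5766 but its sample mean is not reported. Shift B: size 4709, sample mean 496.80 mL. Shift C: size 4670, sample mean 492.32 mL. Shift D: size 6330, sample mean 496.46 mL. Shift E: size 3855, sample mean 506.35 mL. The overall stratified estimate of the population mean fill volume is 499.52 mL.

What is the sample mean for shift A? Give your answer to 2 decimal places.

506.37

Σ Nₕx̄ₕ = N·μ, so 5766·x̄_A = 25330·499.52 − (4709·496.80 + 4670·492.32 + 6330·496.46 + 3855·506.35).
= 12652841.6 − 9733136.65 = 2919704.95.
x̄_A = 2919704.95 / 5766 = 506.3658... → 506.37.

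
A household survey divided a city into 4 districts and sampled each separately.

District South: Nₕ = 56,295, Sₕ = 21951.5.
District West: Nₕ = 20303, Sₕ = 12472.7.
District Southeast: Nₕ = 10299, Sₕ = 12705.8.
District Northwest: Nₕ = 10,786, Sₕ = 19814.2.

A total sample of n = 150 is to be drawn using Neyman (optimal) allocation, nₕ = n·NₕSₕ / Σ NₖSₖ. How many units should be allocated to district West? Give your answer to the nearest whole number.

Σ NₕSₕ = 56295·21951.5 + 20303·12472.7 + 10299·12705.8 + 10786·19814.2 = 1833565916.
Share for West: 253233228.1/1833565916 = 0.13811.
n_West = 150 × 0.13811 = 20.716... → 21.

21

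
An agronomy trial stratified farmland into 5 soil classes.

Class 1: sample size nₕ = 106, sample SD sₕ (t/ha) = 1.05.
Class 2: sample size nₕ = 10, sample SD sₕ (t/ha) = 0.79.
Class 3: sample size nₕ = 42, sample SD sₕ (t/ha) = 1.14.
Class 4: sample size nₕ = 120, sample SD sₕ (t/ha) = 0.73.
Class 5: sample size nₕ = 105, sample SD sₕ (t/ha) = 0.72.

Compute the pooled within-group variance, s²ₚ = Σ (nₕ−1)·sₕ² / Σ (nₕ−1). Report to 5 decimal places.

0.77246

Degrees of freedom: 105 + 9 + 41 + 119 + 104 = 378.
Σ(nₕ−1)sₕ² = 105·1.1025 + 9·0.6241 + 41·1.2996 + 119·0.5329 + 104·0.5184 = 291.9917.
s²ₚ = 291.9917 / 378 = 0.7724648... → 0.77246.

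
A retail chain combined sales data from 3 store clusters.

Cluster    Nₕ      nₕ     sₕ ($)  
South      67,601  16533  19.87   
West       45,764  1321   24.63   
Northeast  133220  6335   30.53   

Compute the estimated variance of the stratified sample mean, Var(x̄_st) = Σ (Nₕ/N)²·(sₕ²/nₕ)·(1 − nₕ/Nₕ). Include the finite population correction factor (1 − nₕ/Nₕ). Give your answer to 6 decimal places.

0.057620

N = 246585; Wₕ = Nₕ/N.
cluster South: (67601/246585)²·19.87²/16533·(1 − 16533/67601) = 0.001355853
cluster West: (45764/246585)²·24.63²/1321·(1 − 1321/45764) = 0.015361020
cluster Northeast: (133220/246585)²·30.53²/6335·(1 − 6335/133220) = 0.040902833
Sum = 0.057619706 → 0.057620.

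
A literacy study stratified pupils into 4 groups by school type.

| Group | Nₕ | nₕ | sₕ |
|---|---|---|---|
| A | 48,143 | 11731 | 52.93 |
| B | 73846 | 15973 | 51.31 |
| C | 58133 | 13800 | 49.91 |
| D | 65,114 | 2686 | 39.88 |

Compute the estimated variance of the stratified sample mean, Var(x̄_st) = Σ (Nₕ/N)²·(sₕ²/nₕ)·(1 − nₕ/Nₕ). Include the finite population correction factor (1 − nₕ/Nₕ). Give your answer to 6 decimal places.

N = 245236; Wₕ = Nₕ/N.
group A: (48143/245236)²·52.93²/11731·(1 − 11731/48143) = 0.006961102
group B: (73846/245236)²·51.31²/15973·(1 − 15973/73846) = 0.011712566
group C: (58133/245236)²·49.91²/13800·(1 − 13800/58133) = 0.007735305
group D: (65114/245236)²·39.88²/2686·(1 − 2686/65114) = 0.040021157
Sum = 0.066430131 → 0.066430.

0.066430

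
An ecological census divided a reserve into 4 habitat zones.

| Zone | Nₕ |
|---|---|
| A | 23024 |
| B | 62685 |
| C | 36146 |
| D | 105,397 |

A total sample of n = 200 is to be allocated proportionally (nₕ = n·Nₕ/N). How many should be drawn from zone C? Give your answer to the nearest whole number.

N = 23024 + 62685 + 36146 + 105397 = 227252.
n_C = 200·36146/227252 = 31.811... → 32.

32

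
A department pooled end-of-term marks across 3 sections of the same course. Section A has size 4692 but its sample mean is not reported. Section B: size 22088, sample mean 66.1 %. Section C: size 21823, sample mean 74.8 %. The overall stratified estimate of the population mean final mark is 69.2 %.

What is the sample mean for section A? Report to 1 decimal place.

N = 4692 + 22088 + 21823 = 48603.
Overall total = μ·N = 69.2·48603 = 3363327.6.
Subtract the known strata: 22088·66.1 + 21823·74.8 = 3092377.2.
Remaining total for section A: 3363327.6 − 3092377.2 = 270950.4.
Divide by its size: 270950.4 / 4692 = 57.747... → 57.7.

57.7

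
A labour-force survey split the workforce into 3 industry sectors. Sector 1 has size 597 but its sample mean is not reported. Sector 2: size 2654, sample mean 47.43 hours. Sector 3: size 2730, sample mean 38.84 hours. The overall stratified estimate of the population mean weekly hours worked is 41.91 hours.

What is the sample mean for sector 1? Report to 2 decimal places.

N = 597 + 2654 + 2730 = 5981.
Overall total = μ·N = 41.91·5981 = 250663.71.
Subtract the known strata: 2654·47.43 + 2730·38.84 = 231912.42.
Remaining total for sector 1: 250663.71 − 231912.42 = 18751.29.
Divide by its size: 18751.29 / 597 = 31.4092... → 31.41.

31.41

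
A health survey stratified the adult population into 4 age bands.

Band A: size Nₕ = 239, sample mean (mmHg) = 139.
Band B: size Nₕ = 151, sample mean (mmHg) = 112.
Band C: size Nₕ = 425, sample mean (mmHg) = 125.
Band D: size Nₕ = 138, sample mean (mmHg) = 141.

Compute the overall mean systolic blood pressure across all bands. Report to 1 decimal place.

N = 239 + 151 + 425 + 138 = 953.
The stratified mean weights each stratum mean by its population share Nₕ/N.
Σ Nₕx̄ₕ = 239·139 + 151·112 + 425·125 + 138·141 = 33221 + 16912 + 53125 + 19458 = 122716.
Divide by N: 122716 / 953 = 128.768... → 128.8.

128.8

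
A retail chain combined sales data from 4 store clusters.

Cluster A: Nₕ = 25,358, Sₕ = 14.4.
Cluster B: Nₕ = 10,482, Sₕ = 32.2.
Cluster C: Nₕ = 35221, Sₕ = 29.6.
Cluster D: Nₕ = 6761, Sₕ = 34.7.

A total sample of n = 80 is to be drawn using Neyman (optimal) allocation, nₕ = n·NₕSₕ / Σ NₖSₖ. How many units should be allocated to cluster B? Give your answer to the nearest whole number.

Σ NₕSₕ = 25358·14.4 + 10482·32.2 + 35221·29.6 + 6761·34.7 = 1979823.9.
Share for B: 337520.4/1979823.9 = 0.17048.
n_B = 80 × 0.17048 = 13.638... → 14.

14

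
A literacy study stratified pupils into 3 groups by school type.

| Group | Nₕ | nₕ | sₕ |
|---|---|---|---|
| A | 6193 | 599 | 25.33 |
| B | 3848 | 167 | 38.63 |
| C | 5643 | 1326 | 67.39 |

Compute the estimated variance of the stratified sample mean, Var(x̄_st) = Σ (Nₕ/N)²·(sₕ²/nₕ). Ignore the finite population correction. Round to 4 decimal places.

N = 15684. Term for each stratum: Wₕ²sₕ²/nₕ.
Var(x̄_st) = 0.1670060 + 0.5378850 + 0.4433573 = 1.1482482 → 1.1482.

1.1482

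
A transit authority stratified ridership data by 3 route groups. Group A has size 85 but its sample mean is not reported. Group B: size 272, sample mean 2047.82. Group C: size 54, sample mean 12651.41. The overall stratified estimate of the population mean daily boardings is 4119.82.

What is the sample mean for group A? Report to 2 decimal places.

5330.15

Σ Nₕx̄ₕ = N·μ, so 85·x̄_A = 411·4119.82 − (272·2047.82 + 54·12651.41).
= 1693246.02 − 1240183.18 = 453062.84.
x̄_A = 453062.84 / 85 = 5330.1511... → 5330.15.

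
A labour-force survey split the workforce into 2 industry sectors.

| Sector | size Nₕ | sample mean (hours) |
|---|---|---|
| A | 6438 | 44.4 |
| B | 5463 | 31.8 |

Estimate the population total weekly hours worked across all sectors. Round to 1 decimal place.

A: 6438·44.4 = 285847.2
B: 5463·31.8 = 173723.4
τ̂ = Σ Nₕx̄ₕ = 459570.6.

459570.6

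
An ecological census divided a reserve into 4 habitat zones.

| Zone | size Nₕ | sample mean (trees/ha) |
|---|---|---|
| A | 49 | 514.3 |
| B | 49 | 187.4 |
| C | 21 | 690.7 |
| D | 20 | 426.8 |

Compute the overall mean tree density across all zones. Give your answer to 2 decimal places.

413.12

N = 139; weights Wₕ = Nₕ/N = (0.3525, 0.3525, 0.1511, 0.1439).
x̄_st = Σ Wₕ·x̄ₕ = 0.3525·514.3 + 0.3525·187.4 + 0.1511·690.7 + 0.1439·426.8 ≈ 413.1223...
→ 413.12.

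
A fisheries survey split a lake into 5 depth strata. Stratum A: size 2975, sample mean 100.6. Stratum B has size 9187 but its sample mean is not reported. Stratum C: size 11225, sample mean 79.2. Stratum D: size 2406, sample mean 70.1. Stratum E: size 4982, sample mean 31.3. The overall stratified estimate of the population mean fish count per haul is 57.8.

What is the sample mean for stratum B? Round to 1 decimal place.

28.9

Σ Nₕx̄ₕ = N·μ, so 9187·x̄_B = 30775·57.8 − (2975·100.6 + 11225·79.2 + 2406·70.1 + 4982·31.3).
= 1778795 − 1512902.2 = 265892.8.
x̄_B = 265892.8 / 9187 = 28.942... → 28.9.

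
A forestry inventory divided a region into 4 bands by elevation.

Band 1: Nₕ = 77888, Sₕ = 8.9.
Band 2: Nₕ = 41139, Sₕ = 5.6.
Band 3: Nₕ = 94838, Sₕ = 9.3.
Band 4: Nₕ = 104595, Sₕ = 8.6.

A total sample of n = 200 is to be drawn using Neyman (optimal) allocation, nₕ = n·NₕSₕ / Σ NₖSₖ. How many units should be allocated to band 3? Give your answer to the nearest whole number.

65

Σ NₕSₕ = 77888·8.9 + 41139·5.6 + 94838·9.3 + 104595·8.6 = 2705092.
Share for 3: 881993.4/2705092 = 0.32605.
n_3 = 200 × 0.32605 = 65.210... → 65.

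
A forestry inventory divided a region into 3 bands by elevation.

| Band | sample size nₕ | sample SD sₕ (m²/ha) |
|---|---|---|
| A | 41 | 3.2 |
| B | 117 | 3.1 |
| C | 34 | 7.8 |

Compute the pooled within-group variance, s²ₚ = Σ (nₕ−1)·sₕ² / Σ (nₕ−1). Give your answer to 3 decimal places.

18.688

Degrees of freedom: 40 + 116 + 33 = 189.
Σ(nₕ−1)sₕ² = 40·10.24 + 116·9.61 + 33·60.84 = 3532.08.
s²ₚ = 3532.08 / 189 = 18.68825... → 18.688.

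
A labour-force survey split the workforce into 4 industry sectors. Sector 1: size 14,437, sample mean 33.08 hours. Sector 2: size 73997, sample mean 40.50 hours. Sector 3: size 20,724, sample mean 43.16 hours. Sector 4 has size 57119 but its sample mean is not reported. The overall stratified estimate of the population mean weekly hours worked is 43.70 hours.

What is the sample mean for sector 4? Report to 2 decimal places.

50.73

N = 14437 + 73997 + 20724 + 57119 = 166277.
Overall total = μ·N = 43.70·166277 = 7266304.9.
Subtract the known strata: 14437·33.08 + 73997·40.50 + 20724·43.16 = 4368902.3.
Remaining total for sector 4: 7266304.9 − 4368902.3 = 2897402.6.
Divide by its size: 2897402.6 / 57119 = 50.7257... → 50.73.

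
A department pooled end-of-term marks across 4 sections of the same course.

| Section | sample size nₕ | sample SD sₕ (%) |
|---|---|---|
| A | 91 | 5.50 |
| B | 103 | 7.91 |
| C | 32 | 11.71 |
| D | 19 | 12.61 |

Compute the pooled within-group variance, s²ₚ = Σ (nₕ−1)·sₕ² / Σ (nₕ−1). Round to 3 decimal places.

67.293

A: (91−1)·5.50² = 90·30.25 = 2722.5
B: (103−1)·7.91² = 102·62.5681 = 6381.9462
C: (32−1)·11.71² = 31·137.1241 = 4250.8471
D: (19−1)·12.61² = 18·159.0121 = 2862.2178
Numerator = 16217.5111; denominator = Σ(nₕ−1) = 241.
s²ₚ = 16217.5111/241 = 67.29258... → 67.293.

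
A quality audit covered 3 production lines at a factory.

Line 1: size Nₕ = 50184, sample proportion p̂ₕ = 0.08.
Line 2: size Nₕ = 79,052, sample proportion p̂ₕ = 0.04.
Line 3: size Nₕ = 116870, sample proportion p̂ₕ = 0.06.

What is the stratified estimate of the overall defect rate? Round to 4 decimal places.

N = 50184 + 79052 + 116870 = 246106.
Overall proportion = Σ (Nₕ/N)·p̂ₕ.
Σ Nₕp̂ₕ = 4014.72 + 3162.08 + 7012.2 = 14189.
14189 / 246106 = 0.057654... → 0.0577.

0.0577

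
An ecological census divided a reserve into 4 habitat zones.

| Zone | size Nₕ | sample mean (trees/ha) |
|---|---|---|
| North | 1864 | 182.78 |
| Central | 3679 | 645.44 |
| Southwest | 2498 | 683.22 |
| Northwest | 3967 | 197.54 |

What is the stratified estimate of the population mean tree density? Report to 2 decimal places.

x̄_st = (Σ Nₕx̄ₕ) / (Σ Nₕ) = (1864·182.78 + 3679·645.44 + 2498·683.22 + 3967·197.54) / 12008
= 5205600.42 / 12008 = 433.5110... → 433.51.

433.51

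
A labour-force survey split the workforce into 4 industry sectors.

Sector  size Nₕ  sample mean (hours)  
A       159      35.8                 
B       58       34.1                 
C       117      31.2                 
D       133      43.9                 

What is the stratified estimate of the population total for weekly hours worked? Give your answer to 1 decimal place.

17159.1

A: 159·35.8 = 5692.2
B: 58·34.1 = 1977.8
C: 117·31.2 = 3650.4
D: 133·43.9 = 5838.7
τ̂ = Σ Nₕx̄ₕ = 17159.1.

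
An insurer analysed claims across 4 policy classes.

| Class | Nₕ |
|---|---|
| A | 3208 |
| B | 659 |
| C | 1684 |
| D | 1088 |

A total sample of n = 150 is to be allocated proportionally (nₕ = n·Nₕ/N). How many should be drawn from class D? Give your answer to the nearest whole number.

N = 3208 + 659 + 1684 + 1088 = 6639.
n_D = 150·1088/6639 = 24.582... → 25.

25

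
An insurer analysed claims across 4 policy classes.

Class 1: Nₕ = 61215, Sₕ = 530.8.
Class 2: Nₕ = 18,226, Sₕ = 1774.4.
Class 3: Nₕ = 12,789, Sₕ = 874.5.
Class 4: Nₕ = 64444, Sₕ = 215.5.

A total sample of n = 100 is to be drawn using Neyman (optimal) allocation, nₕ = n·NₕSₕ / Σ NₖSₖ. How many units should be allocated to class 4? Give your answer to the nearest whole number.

Σ NₕSₕ = 61215·530.8 + 18226·1774.4 + 12789·874.5 + 64444·215.5 = 89904798.9.
Share for 4: 13887682/89904798.9 = 0.15447.
n_4 = 100 × 0.15447 = 15.447... → 15.

15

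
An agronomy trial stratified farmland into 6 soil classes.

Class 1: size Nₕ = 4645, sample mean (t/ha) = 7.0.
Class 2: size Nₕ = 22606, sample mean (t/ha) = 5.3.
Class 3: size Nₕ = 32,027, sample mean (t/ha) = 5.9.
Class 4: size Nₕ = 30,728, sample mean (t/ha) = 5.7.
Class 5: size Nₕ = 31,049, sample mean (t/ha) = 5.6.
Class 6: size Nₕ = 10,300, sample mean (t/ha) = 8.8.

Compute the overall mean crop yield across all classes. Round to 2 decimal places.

N = 131355; weights Wₕ = Nₕ/N = (0.0354, 0.1721, 0.2438, 0.2339, 0.2364, 0.0784).
x̄_st = Σ Wₕ·x̄ₕ = 0.0354·7.0 + 0.1721·5.3 + 0.2438·5.9 + 0.2339·5.7 + 0.2364·5.6 + 0.0784·8.8 ≈ 5.9453...
→ 5.95.

5.95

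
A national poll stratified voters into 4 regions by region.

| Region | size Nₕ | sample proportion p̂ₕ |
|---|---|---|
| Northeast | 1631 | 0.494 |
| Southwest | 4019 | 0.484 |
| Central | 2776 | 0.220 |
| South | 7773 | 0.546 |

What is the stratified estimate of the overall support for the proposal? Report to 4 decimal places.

0.4695

Wₕ = Nₕ/N with N = 16199: 0.1007, 0.2481, 0.1714, 0.4798.
p̂_st = 0.1007·0.494 + 0.2481·0.484 + 0.1714·0.220 + 0.4798·0.546 ≈ 0.469516... → 0.4695.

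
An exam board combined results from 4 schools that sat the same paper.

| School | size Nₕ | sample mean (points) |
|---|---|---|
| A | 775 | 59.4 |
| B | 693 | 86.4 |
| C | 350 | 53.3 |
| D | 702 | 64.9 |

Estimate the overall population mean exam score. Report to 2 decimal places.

N = 775 + 693 + 350 + 702 = 2520.
The stratified mean weights each stratum mean by its population share Nₕ/N.
Σ Nₕx̄ₕ = 775·59.4 + 693·86.4 + 350·53.3 + 702·64.9 = 46035 + 59875.2 + 18655 + 45559.8 = 170125.
Divide by N: 170125 / 2520 = 67.5099... → 67.51.

67.51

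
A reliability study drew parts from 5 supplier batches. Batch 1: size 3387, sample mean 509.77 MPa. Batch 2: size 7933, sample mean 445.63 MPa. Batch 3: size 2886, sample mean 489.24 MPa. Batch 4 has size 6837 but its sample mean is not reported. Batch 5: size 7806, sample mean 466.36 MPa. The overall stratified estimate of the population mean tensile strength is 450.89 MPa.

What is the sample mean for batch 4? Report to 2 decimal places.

393.97

Σ Nₕx̄ₕ = N·μ, so 6837·x̄_4 = 28849·450.89 − (3387·509.77 + 7933·445.63 + 2886·489.24 + 7806·466.36).
= 13007725.61 − 10314126.58 = 2693599.03.
x̄_4 = 2693599.03 / 6837 = 393.9738... → 393.97.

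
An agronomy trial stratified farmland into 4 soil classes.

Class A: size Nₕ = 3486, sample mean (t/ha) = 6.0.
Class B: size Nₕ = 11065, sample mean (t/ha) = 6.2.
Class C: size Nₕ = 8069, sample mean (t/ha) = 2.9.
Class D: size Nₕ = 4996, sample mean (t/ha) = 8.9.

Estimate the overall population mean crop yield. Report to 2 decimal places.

5.70

N = 27616; weights Wₕ = Nₕ/N = (0.1262, 0.4007, 0.2922, 0.1809).
x̄_st = Σ Wₕ·x̄ₕ = 0.1262·6.0 + 0.4007·6.2 + 0.2922·2.9 + 0.1809·8.9 ≈ 5.6990...
→ 5.70.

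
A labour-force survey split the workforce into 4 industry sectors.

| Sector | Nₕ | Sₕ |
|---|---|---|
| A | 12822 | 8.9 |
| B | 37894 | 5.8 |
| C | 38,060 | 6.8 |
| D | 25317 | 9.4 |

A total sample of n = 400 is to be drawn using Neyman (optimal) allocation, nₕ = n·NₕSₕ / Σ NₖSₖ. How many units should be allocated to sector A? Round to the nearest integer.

55

A: NₕSₕ = 12822·8.9 = 114115.8
B: NₕSₕ = 37894·5.8 = 219785.2
C: NₕSₕ = 38060·6.8 = 258808
D: NₕSₕ = 25317·9.4 = 237979.8
Σ NₕSₕ = 830688.8.
n_A = 400·114115.8/830688.8 = 54.950... → 55.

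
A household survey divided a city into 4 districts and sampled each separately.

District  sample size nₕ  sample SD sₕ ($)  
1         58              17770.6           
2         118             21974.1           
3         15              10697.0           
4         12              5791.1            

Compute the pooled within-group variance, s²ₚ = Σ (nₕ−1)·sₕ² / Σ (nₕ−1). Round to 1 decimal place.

384250666.5

1: (58−1)·17770.6² = 57·315794224.36 = 18000270788.52
2: (118−1)·21974.1² = 117·482861070.81 = 56494745284.77
3: (15−1)·10697.0² = 14·114425809 = 1601961326
4: (12−1)·5791.1² = 11·33536839.21 = 368905231.31
Numerator = 76465882630.6; denominator = Σ(nₕ−1) = 199.
s²ₚ = 76465882630.6/199 = 384250666.485... → 384250666.5.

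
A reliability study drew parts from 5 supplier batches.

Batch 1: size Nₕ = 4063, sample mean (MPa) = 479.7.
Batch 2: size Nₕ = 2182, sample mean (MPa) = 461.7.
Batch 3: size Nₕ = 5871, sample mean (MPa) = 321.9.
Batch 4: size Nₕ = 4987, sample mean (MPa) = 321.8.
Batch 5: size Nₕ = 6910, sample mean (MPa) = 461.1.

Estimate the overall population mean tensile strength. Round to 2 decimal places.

N = 4063 + 2182 + 5871 + 4987 + 6910 = 24013.
Overall mean = Σ (Nₕ/N)·x̄ₕ — weight by population share, not a simple average.
Σ Nₕx̄ₕ = 4063·479.7 + 2182·461.7 + 5871·321.9 + 4987·321.8 + 6910·461.1 = 1949021.1 + 1007429.4 + 1889874.9 + 1604816.6 + 3186201 = 9637343.
Divide by N: 9637343 / 24013 = 401.3386... → 401.34.

401.34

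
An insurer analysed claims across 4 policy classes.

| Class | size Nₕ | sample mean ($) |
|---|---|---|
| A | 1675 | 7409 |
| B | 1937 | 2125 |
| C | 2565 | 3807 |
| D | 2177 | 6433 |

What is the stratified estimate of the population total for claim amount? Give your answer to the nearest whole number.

40295796

A: 1675·7409 = 12410075
B: 1937·2125 = 4116125
C: 2565·3807 = 9764955
D: 2177·6433 = 14004641
τ̂ = Σ Nₕx̄ₕ = 40295796.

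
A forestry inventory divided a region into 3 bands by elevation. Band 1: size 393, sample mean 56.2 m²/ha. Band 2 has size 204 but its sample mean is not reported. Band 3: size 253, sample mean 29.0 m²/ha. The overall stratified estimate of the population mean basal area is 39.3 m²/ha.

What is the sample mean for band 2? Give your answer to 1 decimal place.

N = 393 + 204 + 253 = 850.
Overall total = μ·N = 39.3·850 = 33405.
Subtract the known strata: 393·56.2 + 253·29.0 = 29423.6.
Remaining total for band 2: 33405 − 29423.6 = 3981.4.
Divide by its size: 3981.4 / 204 = 19.517... → 19.5.

19.5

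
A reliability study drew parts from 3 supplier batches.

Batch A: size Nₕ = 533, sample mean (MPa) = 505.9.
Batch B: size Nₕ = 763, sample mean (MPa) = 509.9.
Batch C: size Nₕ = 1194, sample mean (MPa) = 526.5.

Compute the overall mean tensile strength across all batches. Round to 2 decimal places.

N = 533 + 763 + 1194 = 2490.
The stratified mean weights each stratum mean by its population share Nₕ/N.
Σ Nₕx̄ₕ = 533·505.9 + 763·509.9 + 1194·526.5 = 269644.7 + 389053.7 + 628641 = 1287339.4.
Divide by N: 1287339.4 / 2490 = 517.0038... → 517.00.

517.00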